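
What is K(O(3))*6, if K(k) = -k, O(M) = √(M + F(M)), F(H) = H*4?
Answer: -6*√15 ≈ -23.238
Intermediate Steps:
F(H) = 4*H
O(M) = √5*√M (O(M) = √(M + 4*M) = √(5*M) = √5*√M)
K(O(3))*6 = -√5*√3*6 = -√15*6 = -6*√15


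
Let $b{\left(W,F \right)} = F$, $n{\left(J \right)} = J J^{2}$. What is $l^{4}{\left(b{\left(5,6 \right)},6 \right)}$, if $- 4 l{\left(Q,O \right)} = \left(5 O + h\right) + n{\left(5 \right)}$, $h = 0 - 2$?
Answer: $\frac{547981281}{256} \approx 2.1406 \cdot 10^{6}$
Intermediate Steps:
$n{\left(J \right)} = J^{3}$
$h = -2$ ($h = 0 - 2 = -2$)
$l{\left(Q,O \right)} = - \frac{123}{4} - \frac{5 O}{4}$ ($l{\left(Q,O \right)} = - \frac{\left(5 O - 2\right) + 5^{3}}{4} = - \frac{\left(-2 + 5 O\right) + 125}{4} = - \frac{123 + 5 O}{4} = - \frac{123}{4} - \frac{5 O}{4}$)
$l^{4}{\left(b{\left(5,6 \right)},6 \right)} = \left(- \frac{123}{4} - \frac{15}{2}\right)^{4} = \left(- \frac{153}{4}\right)^{4} = \frac{547981281}{256}$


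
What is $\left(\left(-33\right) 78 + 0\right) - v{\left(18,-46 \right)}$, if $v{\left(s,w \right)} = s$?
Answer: $-2592$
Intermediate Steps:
$\left(\left(-33\right) 78 + 0\right) - v{\left(18,-46 \right)} = \left(\left(-33\right) 78 + 0\right) - 18 = \left(-2574 + 0\right) - 18 = -2574 - 18 = -2592$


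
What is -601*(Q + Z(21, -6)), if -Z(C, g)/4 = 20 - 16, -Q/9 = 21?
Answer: 123205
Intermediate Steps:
Q = -189 (Q = -9*21 = -189)
Z(C, g) = -16 (Z(C, g) = -4*(20 - 16) = -4*4 = -16)
-601*(Q + Z(21, -6)) = -601*(-189 - 16) = -601*(-205) = 123205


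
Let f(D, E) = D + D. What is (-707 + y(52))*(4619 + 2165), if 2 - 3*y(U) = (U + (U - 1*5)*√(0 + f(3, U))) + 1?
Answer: -4911616 - 318848*√6/3 ≈ -5.1720e+6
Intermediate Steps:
f(D, E) = 2*D
y(U) = ⅓ - U/3 - √6*(-5 + U)/3 (y(U) = ⅔ - ((U + (U - 1*5)*√(0 + 2*3)) + 1)/3 = ⅔ - ((U + (U - 5)*√(0 + 6)) + 1)/3 = ⅔ - ((U + (-5 + U)*√6) + 1)/3 = ⅔ - ((U + √6*(-5 + U)) + 1)/3 = ⅔ - (1 + U + √6*(-5 + U))/3 = ⅔ + (-⅓ - U/3 - √6*(-5 + U)/3) = ⅓ - U/3 - √6*(-5 + U)/3)
(-707 + y(52))*(4619 + 2165) = (-707 + (⅓ - ⅓*52 + 5*√6/3 - ⅓*52*√6))*(4619 + 2165) = (-707 + (⅓ - 52/3 + 5*√6/3 - 52*√6/3))*6784 = (-707 + (-17 - 47*√6/3))*6784 = (-724 - 47*√6/3)*6784 = -4911616 - 318848*√6/3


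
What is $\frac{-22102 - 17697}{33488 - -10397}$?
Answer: $- \frac{39799}{43885} \approx -0.90689$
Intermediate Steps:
$\frac{-22102 - 17697}{33488 - -10397} = - \frac{39799}{33488 + 10397} = - \frac{39799}{43885}$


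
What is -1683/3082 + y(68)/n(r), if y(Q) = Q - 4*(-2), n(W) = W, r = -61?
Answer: -336895/188002 ≈ -1.7920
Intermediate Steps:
y(Q) = 8 + Q (y(Q) = Q + 8 = 8 + Q)
-1683/3082 + y(68)/n(r) = -1683/3082 + (8 + 68)/(-61) = -1683*1/3082 + 76*(-1/61) = -1683/3082 - 76/61 = -336895/188002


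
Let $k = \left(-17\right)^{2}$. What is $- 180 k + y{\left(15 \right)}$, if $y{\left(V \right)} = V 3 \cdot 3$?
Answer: $-51885$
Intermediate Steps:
$y{\left(V \right)} = 9 V$ ($y{\left(V \right)} = 3 V 3 = 9 V$)
$k = 289$
$- 180 k + y{\left(15 \right)} = \left(-180\right) 289 + 9 \cdot 15 = -52020 + 135 = -51885$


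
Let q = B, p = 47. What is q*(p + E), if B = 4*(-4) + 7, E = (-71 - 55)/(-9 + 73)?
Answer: -12969/32 ≈ -405.28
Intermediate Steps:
E = -63/32 (E = -126/64 = -126*1/64 = -63/32 ≈ -1.9688)
B = -9 (B = -16 + 7 = -9)
q = -9
q*(p + E) = -9*(47 - 63/32) = -9*1441/32 = -12969/32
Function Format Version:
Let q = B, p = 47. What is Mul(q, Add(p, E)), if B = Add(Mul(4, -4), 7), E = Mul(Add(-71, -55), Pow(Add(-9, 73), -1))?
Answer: Rational(-12969, 32) ≈ -405.28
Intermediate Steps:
E = Rational(-63, 32) (E = Mul(-126, Pow(64, -1)) = Mul(-126, Rational(1, 64)) = Rational(-63, 32) ≈ -1.9688)
B = -9 (B = Add(-16, 7) = -9)
q = -9
Mul(q, Add(p, E)) = Mul(-9, Add(47, Rational(-63, 32))) = Mul(-9, Rational(1441, 32)) = Rational(-12969, 32)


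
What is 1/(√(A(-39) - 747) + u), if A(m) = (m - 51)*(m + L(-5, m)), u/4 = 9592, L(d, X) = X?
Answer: 38368/1472097151 - 3*√697/1472097151 ≈ 2.6010e-5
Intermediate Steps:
u = 38368 (u = 4*9592 = 38368)
A(m) = 2*m*(-51 + m) (A(m) = (m - 51)*(m + m) = (-51 + m)*(2*m) = 2*m*(-51 + m))
1/(√(A(-39) - 747) + u) = 1/(√(2*(-39)*(-51 - 39) - 747) + 38368) = 1/(√(2*(-39)*(-90) - 747) + 38368) = 1/(√(7020 - 747) + 38368) = 1/(√6273 + 38368) = 1/(3*√697 + 38368) = 1/(38368 + 3*√697)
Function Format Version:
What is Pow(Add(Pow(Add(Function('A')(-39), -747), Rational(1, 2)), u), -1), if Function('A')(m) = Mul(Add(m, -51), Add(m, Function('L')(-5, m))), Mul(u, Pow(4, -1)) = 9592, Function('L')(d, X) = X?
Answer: Add(Rational(38368, 1472097151), Mul(Rational(-3, 1472097151), Pow(697, Rational(1, 2)))) ≈ 2.6010e-5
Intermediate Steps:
u = 38368 (u = Mul(4, 9592) = 38368)
Function('A')(m) = Mul(2, m, Add(-51, m)) (Function('A')(m) = Mul(Add(m, -51), Add(m, m)) = Mul(Add(-51, m), Mul(2, m)) = Mul(2, m, Add(-51, m)))
Pow(Add(Pow(Add(Function('A')(-39), -747), Rational(1, 2)), u), -1) = Pow(Add(Pow(Add(Mul(2, -39, Add(-51, -39)), -747), Rational(1, 2)), 38368), -1) = Pow(Add(Pow(Add(Mul(2, -39, -90), -747), Rational(1, 2)), 38368), -1) = Pow(Add(Pow(Add(7020, -747), Rational(1, 2)), 38368), -1) = Pow(Add(Pow(6273, Rational(1, 2)), 38368), -1) = Pow(Add(Mul(3, Pow(697, Rational(1, 2))), 38368), -1) = Pow(Add(38368, Mul(3, Pow(697, Rational(1, 2)))), -1)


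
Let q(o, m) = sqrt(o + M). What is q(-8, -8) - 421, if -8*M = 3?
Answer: -421 + I*sqrt(134)/4 ≈ -421.0 + 2.894*I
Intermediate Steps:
M = -3/8 (M = -1/8*3 = -3/8 ≈ -0.37500)
q(o, m) = sqrt(-3/8 + o) (q(o, m) = sqrt(o - 3/8) = sqrt(-3/8 + o))
q(-8, -8) - 421 = sqrt(-6 + 16*(-8))/4 - 421 = sqrt(-6 - 128)/4 - 421 = sqrt(-134)/4 - 421 = (I*sqrt(134))/4 - 421 = I*sqrt(134)/4 - 421 = -421 + I*sqrt(134)/4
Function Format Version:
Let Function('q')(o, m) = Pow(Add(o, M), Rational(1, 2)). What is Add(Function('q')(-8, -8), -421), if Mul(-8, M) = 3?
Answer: Add(-421, Mul(Rational(1, 4), I, Pow(134, Rational(1, 2)))) ≈ Add(-421.00, Mul(2.8940, I))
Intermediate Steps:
M = Rational(-3, 8) (M = Mul(Rational(-1, 8), 3) = Rational(-3, 8) ≈ -0.37500)
Function('q')(o, m) = Pow(Add(Rational(-3, 8), o), Rational(1, 2)) (Function('q')(o, m) = Pow(Add(o, Rational(-3, 8)), Rational(1, 2)) = Pow(Add(Rational(-3, 8), o), Rational(1, 2)))
Add(Function('q')(-8, -8), -421) = Add(Mul(Rational(1, 4), Pow(Add(-6, Mul(16, -8)), Rational(1, 2))), -421) = Add(Mul(Rational(1, 4), Pow(Add(-6, -128), Rational(1, 2))), -421) = Add(Mul(Rational(1, 4), Pow(-134, Rational(1, 2))), -421) = Add(Mul(Rational(1, 4), Mul(I, Pow(134, Rational(1, 2)))), -421) = Add(Mul(Rational(1, 4), I, Pow(134, Rational(1, 2))), -421) = Add(-421, Mul(Rational(1, 4), I, Pow(134, Rational(1, 2))))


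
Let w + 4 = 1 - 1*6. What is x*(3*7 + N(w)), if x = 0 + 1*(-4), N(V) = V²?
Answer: -408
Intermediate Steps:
w = -9 (w = -4 + (1 - 1*6) = -4 + (1 - 6) = -4 - 5 = -9)
x = -4 (x = 0 - 4 = -4)
x*(3*7 + N(w)) = -4*(3*7 + (-9)²) = -4*(21 + 81) = -4*102 = -408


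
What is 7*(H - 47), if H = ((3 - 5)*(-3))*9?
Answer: 49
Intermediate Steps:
H = 54 (H = -2*(-3)*9 = 6*9 = 54)
7*(H - 47) = 7*(54 - 47) = 7*7 = 49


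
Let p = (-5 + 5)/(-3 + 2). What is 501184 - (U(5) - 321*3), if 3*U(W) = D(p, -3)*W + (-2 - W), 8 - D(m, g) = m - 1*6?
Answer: 502126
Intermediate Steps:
p = 0 (p = 0/(-1) = 0*(-1) = 0)
D(m, g) = 14 - m (D(m, g) = 8 - (m - 1*6) = 8 - (m - 6) = 8 - (-6 + m) = 8 + (6 - m) = 14 - m)
U(W) = -⅔ + 13*W/3 (U(W) = ((14 - 1*0)*W + (-2 - W))/3 = ((14 + 0)*W + (-2 - W))/3 = (14*W + (-2 - W))/3 = (-2 + 13*W)/3 = -⅔ + 13*W/3)
501184 - (U(5) - 321*3) = 501184 - ((-⅔ + (13/3)*5) - 321*3) = 501184 - ((-⅔ + 65/3) - 963) = 501184 - (21 - 963) = 501184 - 1*(-942) = 501184 + 942 = 502126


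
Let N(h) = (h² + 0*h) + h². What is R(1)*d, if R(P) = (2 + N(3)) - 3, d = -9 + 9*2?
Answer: 153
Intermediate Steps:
N(h) = 2*h² (N(h) = (h² + 0) + h² = h² + h² = 2*h²)
d = 9 (d = -9 + 18 = 9)
R(P) = 17 (R(P) = (2 + 2*3²) - 3 = (2 + 2*9) - 3 = (2 + 18) - 3 = 20 - 3 = 17)
R(1)*d = 17*9 = 153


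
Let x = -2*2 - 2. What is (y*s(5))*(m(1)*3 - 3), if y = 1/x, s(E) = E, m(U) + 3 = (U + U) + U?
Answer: 5/2 ≈ 2.5000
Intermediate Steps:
m(U) = -3 + 3*U (m(U) = -3 + ((U + U) + U) = -3 + (2*U + U) = -3 + 3*U)
x = -6 (x = -4 - 2 = -6)
y = -⅙ (y = 1/(-6) = -⅙ ≈ -0.16667)
(y*s(5))*(m(1)*3 - 3) = (-⅙*5)*((-3 + 3*1)*3 - 3) = -5*((-3 + 3)*3 - 3)/6 = -5*(0*3 - 3)/6 = -5*(0 - 3)/6 = -⅚*(-3) = 5/2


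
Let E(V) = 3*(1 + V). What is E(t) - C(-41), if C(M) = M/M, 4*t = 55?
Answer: 173/4 ≈ 43.250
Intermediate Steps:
t = 55/4 (t = (¼)*55 = 55/4 ≈ 13.750)
C(M) = 1
E(V) = 3 + 3*V
E(t) - C(-41) = (3 + 3*(55/4)) - 1*1 = (3 + 165/4) - 1 = 177/4 - 1 = 173/4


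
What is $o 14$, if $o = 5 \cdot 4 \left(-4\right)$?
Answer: $-1120$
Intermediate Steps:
$o = -80$ ($o = 20 \left(-4\right) = -80$)
$o 14 = \left(-80\right) 14 = -1120$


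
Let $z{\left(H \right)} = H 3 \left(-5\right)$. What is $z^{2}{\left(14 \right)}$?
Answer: $44100$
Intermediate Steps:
$z{\left(H \right)} = - 15 H$ ($z{\left(H \right)} = 3 H \left(-5\right) = - 15 H$)
$z^{2}{\left(14 \right)} = \left(\left(-15\right) 14\right)^{2} = \left(-210\right)^{2} = 44100$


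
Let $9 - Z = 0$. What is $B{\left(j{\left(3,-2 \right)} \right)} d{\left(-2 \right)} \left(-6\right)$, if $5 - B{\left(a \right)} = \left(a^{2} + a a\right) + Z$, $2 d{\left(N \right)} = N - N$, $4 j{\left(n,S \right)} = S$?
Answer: $0$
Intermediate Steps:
$Z = 9$ ($Z = 9 - 0 = 9 + 0 = 9$)
$j{\left(n,S \right)} = \frac{S}{4}$
$d{\left(N \right)} = 0$ ($d{\left(N \right)} = \frac{N - N}{2} = \frac{1}{2} \cdot 0 = 0$)
$B{\left(a \right)} = -4 - 2 a^{2}$ ($B{\left(a \right)} = 5 - \left(\left(a^{2} + a a\right) + 9\right) = 5 - \left(\left(a^{2} + a^{2}\right) + 9\right) = 5 - \left(2 a^{2} + 9\right) = 5 - \left(9 + 2 a^{2}\right) = -4 - 2 a^{2}$)
$B{\left(j{\left(3,-2 \right)} \right)} d{\left(-2 \right)} \left(-6\right) = \left(-4 - 2 \left(\frac{1}{4} \left(-2\right)\right)^{2}\right) 0 \left(-6\right) = \left(-4 - 2 \left(- \frac{1}{2}\right)^{2}\right) 0 \left(-6\right) = \left(-4 - \frac{1}{2}\right) 0 \left(-6\right) = \left(- \frac{9}{2}\right) 0 \left(-6\right) = 0 \left(-6\right) = 0$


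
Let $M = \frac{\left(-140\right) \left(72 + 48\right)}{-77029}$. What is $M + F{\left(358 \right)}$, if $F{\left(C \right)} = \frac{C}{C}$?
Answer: $\frac{93829}{77029} \approx 1.2181$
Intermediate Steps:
$F{\left(C \right)} = 1$
$M = \frac{16800}{77029}$ ($M = \left(-140\right) 120 \left(- \frac{1}{77029}\right) = \left(-16800\right) \left(- \frac{1}{77029}\right) = \frac{16800}{77029} \approx 0.2181$)
$M + F{\left(358 \right)} = \frac{16800}{77029} + 1 = \frac{93829}{77029}$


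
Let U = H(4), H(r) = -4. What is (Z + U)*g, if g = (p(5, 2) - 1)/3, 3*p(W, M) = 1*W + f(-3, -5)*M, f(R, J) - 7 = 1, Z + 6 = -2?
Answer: -24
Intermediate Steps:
Z = -8 (Z = -6 - 2 = -8)
f(R, J) = 8 (f(R, J) = 7 + 1 = 8)
p(W, M) = W/3 + 8*M/3 (p(W, M) = (1*W + 8*M)/3 = (W + 8*M)/3 = W/3 + 8*M/3)
U = -4
g = 2 (g = (((1/3)*5 + (8/3)*2) - 1)/3 = ((5/3 + 16/3) - 1)/3 = (7 - 1)/3 = (1/3)*6 = 2)
(Z + U)*g = (-8 - 4)*2 = -12*2 = -24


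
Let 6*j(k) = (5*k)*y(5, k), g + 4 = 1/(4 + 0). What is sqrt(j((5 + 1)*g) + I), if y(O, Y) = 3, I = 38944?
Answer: sqrt(155551)/2 ≈ 197.20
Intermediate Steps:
g = -15/4 (g = -4 + 1/(4 + 0) = -4 + 1/4 = -15/4 ≈ -3.7500)
j(k) = 5*k/2 (j(k) = ((5*k)*3)/6 = (15*k)/6 = 5*k/2)
sqrt(j((5 + 1)*g) + I) = sqrt(5*((5 + 1)*(-15/4))/2 + 38944) = sqrt(5*(6*(-15/4))/2 + 38944) = sqrt((5/2)*(-45/2) + 38944) = sqrt(-225/4 + 38944) = sqrt(155551/4) = sqrt(155551)/2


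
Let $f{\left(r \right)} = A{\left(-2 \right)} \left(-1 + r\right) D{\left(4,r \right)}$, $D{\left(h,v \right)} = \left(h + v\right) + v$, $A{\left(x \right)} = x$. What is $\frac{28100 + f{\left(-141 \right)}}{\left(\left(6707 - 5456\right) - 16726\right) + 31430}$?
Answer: $- \frac{50852}{15955} \approx -3.1872$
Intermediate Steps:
$D{\left(h,v \right)} = h + 2 v$
$f{\left(r \right)} = \left(2 - 2 r\right) \left(4 + 2 r\right)$ ($f{\left(r \right)} = - 2 \left(-1 + r\right) \left(4 + 2 r\right) = \left(2 - 2 r\right) \left(4 + 2 r\right)$)
$\frac{28100 + f{\left(-141 \right)}}{\left(\left(6707 - 5456\right) - 16726\right) + 31430} = \frac{28100 - \left(-572 + 79524\right)}{\left(\left(6707 - 5456\right) - 16726\right) + 31430} = \frac{28100 + \left(8 + 564 - 79524\right)}{\left(1251 - 16726\right) + 31430} = \frac{28100 + \left(8 + 564 - 79524\right)}{-15475 + 31430} = \frac{28100 - 78952}{15955} = \left(-50852\right) \frac{1}{15955} = - \frac{50852}{15955}$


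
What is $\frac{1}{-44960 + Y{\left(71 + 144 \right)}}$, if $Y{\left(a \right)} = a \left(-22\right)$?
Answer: $- \frac{1}{49690} \approx -2.0125 \cdot 10^{-5}$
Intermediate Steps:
$Y{\left(a \right)} = - 22 a$
$\frac{1}{-44960 + Y{\left(71 + 144 \right)}} = \frac{1}{-44960 - 22 \left(71 + 144\right)} = \frac{1}{-44960 - 4730} = \frac{1}{-49690} = - \frac{1}{49690}$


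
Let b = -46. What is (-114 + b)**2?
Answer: 25600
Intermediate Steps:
(-114 + b)**2 = (-114 - 46)**2 = (-160)**2 = 25600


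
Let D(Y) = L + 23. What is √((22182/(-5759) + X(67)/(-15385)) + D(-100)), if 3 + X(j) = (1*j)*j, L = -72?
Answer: I*√417193583818255985/88602215 ≈ 7.2899*I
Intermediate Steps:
X(j) = -3 + j² (X(j) = -3 + (1*j)*j = -3 + j*j = -3 + j²)
D(Y) = -49 (D(Y) = -72 + 23 = -49)
√((22182/(-5759) + X(67)/(-15385)) + D(-100)) = √((22182/(-5759) + (-3 + 67²)/(-15385)) - 49) = √((22182*(-1/5759) + (-3 + 4489)*(-1/15385)) - 49) = √((-22182/5759 + 4486*(-1/15385)) - 49) = √((-22182/5759 - 4486/15385) - 49) = √(-367104944/88602215 - 49) = √(-4708613479/88602215) = I*√417193583818255985/88602215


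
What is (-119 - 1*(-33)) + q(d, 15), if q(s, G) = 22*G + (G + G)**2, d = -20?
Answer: 1144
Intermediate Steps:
q(s, G) = 4*G**2 + 22*G (q(s, G) = 22*G + (2*G)**2 = 22*G + 4*G**2 = 4*G**2 + 22*G)
(-119 - 1*(-33)) + q(d, 15) = (-119 - 1*(-33)) + 2*15*(11 + 2*15) = (-119 + 33) + 2*15*(11 + 30) = -86 + 2*15*41 = -86 + 1230 = 1144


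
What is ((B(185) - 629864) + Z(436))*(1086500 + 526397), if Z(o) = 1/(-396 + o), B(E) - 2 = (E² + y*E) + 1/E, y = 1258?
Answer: -173258142511311/296 ≈ -5.8533e+11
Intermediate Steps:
B(E) = 2 + 1/E + E² + 1258*E (B(E) = 2 + ((E² + 1258*E) + 1/E) = 2 + (1/E + E² + 1258*E) = 2 + 1/E + E² + 1258*E)
((B(185) - 629864) + Z(436))*(1086500 + 526397) = (((2 + 1/185 + 185² + 1258*185) - 629864) + 1/(-396 + 436))*(1086500 + 526397) = (((2 + 1/185 + 34225 + 232730) - 629864) + 1/40)*1612897 = ((49387046/185 - 629864) + 1/40)*1612897 = (-67137794/185 + 1/40)*1612897 = -107420463/296*1612897 = -173258142511311/296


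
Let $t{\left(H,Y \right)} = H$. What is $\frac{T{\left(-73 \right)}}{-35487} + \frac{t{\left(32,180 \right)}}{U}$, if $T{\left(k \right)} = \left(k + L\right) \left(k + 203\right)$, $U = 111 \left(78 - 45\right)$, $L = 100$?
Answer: $- \frac{1302394}{14443209} \approx -0.090173$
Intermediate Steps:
$U = 3663$ ($U = 111 \cdot 33 = 3663$)
$T{\left(k \right)} = \left(100 + k\right) \left(203 + k\right)$ ($T{\left(k \right)} = \left(k + 100\right) \left(k + 203\right) = \left(100 + k\right) \left(203 + k\right)$)
$\frac{T{\left(-73 \right)}}{-35487} + \frac{t{\left(32,180 \right)}}{U} = \frac{20300 + \left(-73\right)^{2} + 303 \left(-73\right)}{-35487} + \frac{32}{3663} = \left(20300 + 5329 - 22119\right) \left(- \frac{1}{35487}\right) + 32 \cdot \frac{1}{3663} = 3510 \left(- \frac{1}{35487}\right) + \frac{32}{3663} = - \frac{390}{3943} + \frac{32}{3663} = - \frac{1302394}{14443209}$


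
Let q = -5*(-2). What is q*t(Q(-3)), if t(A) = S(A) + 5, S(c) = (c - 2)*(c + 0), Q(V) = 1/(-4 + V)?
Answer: 2600/49 ≈ 53.061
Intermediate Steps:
S(c) = c*(-2 + c) (S(c) = (-2 + c)*c = c*(-2 + c))
t(A) = 5 + A*(-2 + A) (t(A) = A*(-2 + A) + 5 = 5 + A*(-2 + A))
q = 10
q*t(Q(-3)) = 10*(5 + (-2 + 1/(-4 - 3))/(-4 - 3)) = 10*(5 + (-2 + 1/(-7))/(-7)) = 10*(5 - (-2 - ⅐)/7) = 10*(5 - ⅐*(-15/7)) = 10*(5 + 15/49) = 10*(260/49) = 2600/49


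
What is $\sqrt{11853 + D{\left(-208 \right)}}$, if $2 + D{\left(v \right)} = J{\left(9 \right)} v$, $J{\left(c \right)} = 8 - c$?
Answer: $\sqrt{12059} \approx 109.81$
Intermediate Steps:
$D{\left(v \right)} = -2 - v$ ($D{\left(v \right)} = -2 + \left(8 - 9\right) v = -2 - v$)
$\sqrt{11853 + D{\left(-208 \right)}} = \sqrt{11853 - -206} = \sqrt{11853 + \left(-2 + 208\right)} = \sqrt{11853 + 206} = \sqrt{12059}$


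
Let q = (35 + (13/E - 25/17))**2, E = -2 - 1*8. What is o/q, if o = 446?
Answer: 12889400/30019441 ≈ 0.42937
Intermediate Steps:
E = -10 (E = -2 - 8 = -10)
q = 30019441/28900 (q = (35 + (13/(-10) - 25/17))**2 = (35 + (13*(-1/10) - 25*1/17))**2 = (35 + (-13/10 - 25/17))**2 = (35 - 471/170)**2 = (5479/170)**2 = 30019441/28900 ≈ 1038.7)
o/q = 446/(30019441/28900) = 446*(28900/30019441) = 12889400/30019441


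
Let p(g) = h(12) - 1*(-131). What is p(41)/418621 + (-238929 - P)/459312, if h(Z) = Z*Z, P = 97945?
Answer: -10064015711/13734117768 ≈ -0.73277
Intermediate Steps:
h(Z) = Z²
p(g) = 275 (p(g) = 12² - 1*(-131) = 144 + 131 = 275)
p(41)/418621 + (-238929 - P)/459312 = 275/418621 + (-238929 - 1*97945)/459312 = 275*(1/418621) + (-238929 - 97945)*(1/459312) = 275/418621 - 336874*1/459312 = 275/418621 - 168437/229656 = -10064015711/13734117768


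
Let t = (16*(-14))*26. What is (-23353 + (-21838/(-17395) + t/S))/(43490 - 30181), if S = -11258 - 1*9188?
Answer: -4152568717891/2366727292265 ≈ -1.7546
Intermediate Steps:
S = -20446 (S = -11258 - 9188 = -20446)
t = -5824 (t = -224*26 = -5824)
(-23353 + (-21838/(-17395) + t/S))/(43490 - 30181) = (-23353 + (-21838/(-17395) - 5824/(-20446)))/(43490 - 30181) = (-23353 + (-21838*(-1/17395) - 5824*(-1/20446)))/13309 = (-23353 + (21838/17395 + 2912/10223))*(1/13309) = (-23353 + 273904114/177829085)*(1/13309) = -4152568717891/177829085*1/13309 = -4152568717891/2366727292265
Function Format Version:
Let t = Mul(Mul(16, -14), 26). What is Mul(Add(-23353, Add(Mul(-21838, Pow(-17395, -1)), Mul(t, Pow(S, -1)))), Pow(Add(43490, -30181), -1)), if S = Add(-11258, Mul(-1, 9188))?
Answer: Rational(-4152568717891, 2366727292265) ≈ -1.7546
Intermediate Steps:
S = -20446 (S = Add(-11258, -9188) = -20446)
t = -5824 (t = Mul(-224, 26) = -5824)
Mul(Add(-23353, Add(Mul(-21838, Pow(-17395, -1)), Mul(t, Pow(S, -1)))), Pow(Add(43490, -30181), -1)) = Mul(Add(-23353, Add(Mul(-21838, Pow(-17395, -1)), Mul(-5824, Pow(-20446, -1)))), Pow(Add(43490, -30181), -1)) = Mul(Add(-23353, Add(Mul(-21838, Rational(-1, 17395)), Mul(-5824, Rational(-1, 20446)))), Pow(13309, -1)) = Mul(Add(-23353, Add(Rational(21838, 17395), Rational(2912, 10223))), Rational(1, 13309)) = Mul(Add(-23353, Rational(273904114, 177829085)), Rational(1, 13309)) = Mul(Rational(-4152568717891, 177829085), Rational(1, 13309)) = Rational(-4152568717891, 2366727292265)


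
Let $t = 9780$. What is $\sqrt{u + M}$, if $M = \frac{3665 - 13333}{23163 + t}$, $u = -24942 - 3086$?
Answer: $\frac{2 i \sqrt{7604365054974}}{32943} \approx 167.42 i$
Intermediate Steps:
$u = -28028$
$M = - \frac{9668}{32943}$ ($M = \frac{3665 - 13333}{23163 + 9780} = - \frac{9668}{32943} \approx -0.29348$)
$\sqrt{u + M} = \sqrt{-28028 - \frac{9668}{32943}} = \sqrt{- \frac{923336072}{32943}} = \frac{2 i \sqrt{7604365054974}}{32943}$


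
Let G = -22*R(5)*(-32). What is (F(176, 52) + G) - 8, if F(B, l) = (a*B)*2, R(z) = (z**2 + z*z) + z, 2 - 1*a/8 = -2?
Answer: 49976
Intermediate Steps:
a = 32 (a = 16 - 8*(-2) = 16 + 16 = 32)
R(z) = z + 2*z**2 (R(z) = (z**2 + z**2) + z = 2*z**2 + z = z + 2*z**2)
F(B, l) = 64*B (F(B, l) = (32*B)*2 = 64*B)
G = 38720 (G = -110*(1 + 2*5)*(-32) = -110*(1 + 10)*(-32) = -110*11*(-32) = -22*55*(-32) = -1210*(-32) = 38720)
(F(176, 52) + G) - 8 = (64*176 + 38720) - 8 = (11264 + 38720) - 8 = 49984 - 8 = 49976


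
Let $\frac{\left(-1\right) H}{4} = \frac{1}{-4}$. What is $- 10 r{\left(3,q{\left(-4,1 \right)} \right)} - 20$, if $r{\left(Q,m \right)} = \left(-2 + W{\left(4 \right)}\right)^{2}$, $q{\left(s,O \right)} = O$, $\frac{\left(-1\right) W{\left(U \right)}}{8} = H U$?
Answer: $-11580$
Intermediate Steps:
$H = 1$ ($H = - \frac{4}{-4} = \left(-4\right) \left(- \frac{1}{4}\right) = 1$)
$W{\left(U \right)} = - 8 U$ ($W{\left(U \right)} = - 8 \cdot 1 U = - 8 U$)
$r{\left(Q,m \right)} = 1156$ ($r{\left(Q,m \right)} = \left(-2 - 32\right)^{2} = \left(-34\right)^{2} = 1156$)
$- 10 r{\left(3,q{\left(-4,1 \right)} \right)} - 20 = \left(-10\right) 1156 - 20 = -11560 - 20 = -11580$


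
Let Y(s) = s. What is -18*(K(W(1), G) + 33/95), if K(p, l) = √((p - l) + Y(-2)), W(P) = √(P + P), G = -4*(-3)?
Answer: -594/95 - 18*I*√(14 - √2) ≈ -6.2526 - 63.858*I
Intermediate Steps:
G = 12
W(P) = √2*√P (W(P) = √(2*P) = √2*√P)
K(p, l) = √(-2 + p - l) (K(p, l) = √((p - l) - 2) = √(-2 + p - l))
-18*(K(W(1), G) + 33/95) = -18*(√(-2 + √2*√1 - 1*12) + 33/95) = -18*(√(-2 + √2*1 - 12) + 33*(1/95)) = -18*(√(-2 + √2 - 12) + 33/95) = -18*(√(-14 + √2) + 33/95) = -18*(33/95 + √(-14 + √2)) = -594/95 - 18*√(-14 + √2)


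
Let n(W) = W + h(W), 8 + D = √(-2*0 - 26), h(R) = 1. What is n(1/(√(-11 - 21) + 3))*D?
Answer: -352/41 + 8*√13/41 + 32*I*√2/41 + 44*I*√26/41 ≈ -7.8818 + 6.5759*I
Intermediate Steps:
D = -8 + I*√26 (D = -8 + √(-2*0 - 26) = -8 + √(0 - 26) = -8 + √(-26) = -8 + I*√26 ≈ -8.0 + 5.099*I)
n(W) = 1 + W (n(W) = W + 1 = 1 + W)
n(1/(√(-11 - 21) + 3))*D = (1 + 1/(√(-11 - 21) + 3))*(-8 + I*√26) = (1 + 1/(√(-32) + 3))*(-8 + I*√26) = (1 + 1/(4*I*√2 + 3))*(-8 + I*√26) = (1 + 1/(3 + 4*I*√2))*(-8 + I*√26)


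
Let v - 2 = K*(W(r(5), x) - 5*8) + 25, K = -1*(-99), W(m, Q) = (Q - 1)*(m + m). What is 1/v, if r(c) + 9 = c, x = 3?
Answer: -1/5517 ≈ -0.00018126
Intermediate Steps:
r(c) = -9 + c
W(m, Q) = 2*m*(-1 + Q) (W(m, Q) = (-1 + Q)*(2*m) = 2*m*(-1 + Q))
K = 99
v = -5517 (v = 2 + (99*(2*(-9 + 5)*(-1 + 3) - 5*8) + 25) = 2 + (99*(2*(-4)*2 - 40) + 25) = 2 + (99*(-16 - 40) + 25) = 2 + (99*(-56) + 25) = 2 + (-5544 + 25) = 2 - 5519 = -5517)
1/v = 1/(-5517) = -1/5517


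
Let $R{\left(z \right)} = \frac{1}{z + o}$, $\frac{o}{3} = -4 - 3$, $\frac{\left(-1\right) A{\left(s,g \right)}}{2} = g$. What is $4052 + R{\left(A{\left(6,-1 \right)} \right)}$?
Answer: $\frac{76987}{19} \approx 4051.9$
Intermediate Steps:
$A{\left(s,g \right)} = - 2 g$
$o = -21$ ($o = 3 \left(-4 - 3\right) = 3 \left(-7\right) = -21$)
$R{\left(z \right)} = \frac{1}{-21 + z}$ ($R{\left(z \right)} = \frac{1}{z - 21} = \frac{1}{-21 + z}$)
$4052 + R{\left(A{\left(6,-1 \right)} \right)} = 4052 + \frac{1}{-21 - -2} = 4052 + \frac{1}{-21 + 2} = 4052 + \frac{1}{-19} = 4052 - \frac{1}{19} = \frac{76987}{19}$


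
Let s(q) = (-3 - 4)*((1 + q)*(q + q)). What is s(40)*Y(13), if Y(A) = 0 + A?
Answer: -298480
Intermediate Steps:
Y(A) = A
s(q) = -14*q*(1 + q) (s(q) = -7*(1 + q)*2*q = -14*q*(1 + q))
s(40)*Y(13) = -14*40*(1 + 40)*13 = -14*40*41*13 = -22960*13 = -298480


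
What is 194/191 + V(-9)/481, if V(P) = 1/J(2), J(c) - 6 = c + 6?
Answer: 1306587/1286194 ≈ 1.0159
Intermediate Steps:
J(c) = 12 + c (J(c) = 6 + (c + 6) = 6 + (6 + c) = 12 + c)
V(P) = 1/14 (V(P) = 1/(12 + 2) = 1/14)
194/191 + V(-9)/481 = 194/191 + (1/14)/481 = 194*(1/191) + (1/14)*(1/481) = 194/191 + 1/6734 = 1306587/1286194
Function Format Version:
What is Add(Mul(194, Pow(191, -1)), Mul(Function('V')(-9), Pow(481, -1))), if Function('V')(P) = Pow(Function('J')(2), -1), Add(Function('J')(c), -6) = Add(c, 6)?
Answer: Rational(1306587, 1286194) ≈ 1.0159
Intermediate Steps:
Function('J')(c) = Add(12, c) (Function('J')(c) = Add(6, Add(c, 6)) = Add(6, Add(6, c)) = Add(12, c))
Function('V')(P) = Rational(1, 14) (Function('V')(P) = Pow(Add(12, 2), -1) = Pow(14, -1) = Rational(1, 14))
Add(Mul(194, Pow(191, -1)), Mul(Function('V')(-9), Pow(481, -1))) = Add(Mul(194, Pow(191, -1)), Mul(Rational(1, 14), Pow(481, -1))) = Add(Mul(194, Rational(1, 191)), Mul(Rational(1, 14), Rational(1, 481))) = Add(Rational(194, 191), Rational(1, 6734)) = Rational(1306587, 1286194)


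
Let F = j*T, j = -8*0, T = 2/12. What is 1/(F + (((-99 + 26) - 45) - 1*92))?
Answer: -1/210 ≈ -0.0047619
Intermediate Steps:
T = ⅙ (T = 2*(1/12) = ⅙ ≈ 0.16667)
j = 0
F = 0 (F = 0*(⅙) = 0)
1/(F + (((-99 + 26) - 45) - 1*92)) = 1/(0 + (((-99 + 26) - 45) - 1*92)) = 1/(0 + ((-73 - 45) - 92)) = 1/(0 + (-118 - 92)) = 1/(0 - 210) = 1/(-210) = -1/210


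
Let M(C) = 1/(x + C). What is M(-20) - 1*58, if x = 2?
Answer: -1045/18 ≈ -58.056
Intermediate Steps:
M(C) = 1/(2 + C)
M(-20) - 1*58 = 1/(2 - 20) - 1*58 = 1/(-18) - 58 = -1/18 - 58 = -1045/18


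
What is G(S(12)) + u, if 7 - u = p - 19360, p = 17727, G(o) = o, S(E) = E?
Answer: 1652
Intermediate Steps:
u = 1640 (u = 7 - (17727 - 19360) = 7 - 1*(-1633) = 7 + 1633 = 1640)
G(S(12)) + u = 12 + 1640 = 1652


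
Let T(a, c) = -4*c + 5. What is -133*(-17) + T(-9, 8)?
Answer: 2234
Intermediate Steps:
T(a, c) = 5 - 4*c
-133*(-17) + T(-9, 8) = -133*(-17) + (5 - 4*8) = 2261 + (5 - 32) = 2261 - 27 = 2234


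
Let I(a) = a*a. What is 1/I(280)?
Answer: 1/78400 ≈ 1.2755e-5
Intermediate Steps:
I(a) = a²
1/I(280) = 1/(280²) = 1/78400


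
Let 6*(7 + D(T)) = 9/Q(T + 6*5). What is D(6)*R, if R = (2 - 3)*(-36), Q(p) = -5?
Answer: -1314/5 ≈ -262.80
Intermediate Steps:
R = 36 (R = -1*(-36) = 36)
D(T) = -73/10 (D(T) = -7 + (9/(-5))/6 = -7 + (9*(-1/5))/6 = -7 + (1/6)*(-9/5) = -7 - 3/10 = -73/10)
D(6)*R = -73/10*36 = -1314/5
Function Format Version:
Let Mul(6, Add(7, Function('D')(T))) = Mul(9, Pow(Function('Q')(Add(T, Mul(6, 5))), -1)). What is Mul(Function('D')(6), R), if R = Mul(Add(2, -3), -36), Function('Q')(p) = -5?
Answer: Rational(-1314, 5) ≈ -262.80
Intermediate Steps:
R = 36 (R = Mul(-1, -36) = 36)
Function('D')(T) = Rational(-73, 10) (Function('D')(T) = Add(-7, Mul(Rational(1, 6), Mul(9, Pow(-5, -1)))) = Add(-7, Mul(Rational(1, 6), Mul(9, Rational(-1, 5)))) = Add(-7, Mul(Rational(1, 6), Rational(-9, 5))) = Add(-7, Rational(-3, 10)) = Rational(-73, 10))
Mul(Function('D')(6), R) = Mul(Rational(-73, 10), 36) = Rational(-1314, 5)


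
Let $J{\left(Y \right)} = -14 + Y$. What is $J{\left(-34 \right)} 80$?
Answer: $-3840$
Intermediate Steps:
$J{\left(-34 \right)} 80 = \left(-14 - 34\right) 80 = \left(-48\right) 80 = -3840$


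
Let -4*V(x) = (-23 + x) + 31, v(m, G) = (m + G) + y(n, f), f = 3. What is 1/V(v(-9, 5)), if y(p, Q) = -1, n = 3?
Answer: -4/3 ≈ -1.3333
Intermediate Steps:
v(m, G) = -1 + G + m (v(m, G) = (m + G) - 1 = (G + m) - 1 = -1 + G + m)
V(x) = -2 - x/4 (V(x) = -((-23 + x) + 31)/4 = -(8 + x)/4 = -2 - x/4)
1/V(v(-9, 5)) = 1/(-2 - (-1 + 5 - 9)/4) = 1/(-2 - ¼*(-5)) = 1/(-2 + 5/4) = 1/(-¾) = -4/3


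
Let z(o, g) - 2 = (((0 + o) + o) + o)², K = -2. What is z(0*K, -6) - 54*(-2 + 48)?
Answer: -2482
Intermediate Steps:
z(o, g) = 2 + 9*o² (z(o, g) = 2 + (((0 + o) + o) + o)² = 2 + ((o + o) + o)² = 2 + (2*o + o)² = 2 + (3*o)² = 2 + 9*o²)
z(0*K, -6) - 54*(-2 + 48) = (2 + 9*(0*(-2))²) - 54*(-2 + 48) = (2 + 9*0²) - 54*46 = (2 + 9*0) - 2484 = (2 + 0) - 2484 = 2 - 2484 = -2482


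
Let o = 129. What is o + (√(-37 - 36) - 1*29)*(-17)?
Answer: 622 - 17*I*√73 ≈ 622.0 - 145.25*I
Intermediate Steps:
o + (√(-37 - 36) - 1*29)*(-17) = 129 + (√(-37 - 36) - 1*29)*(-17) = 129 + (√(-73) - 29)*(-17) = 129 + (I*√73 - 29)*(-17) = 129 + (-29 + I*√73)*(-17) = 129 + (493 - 17*I*√73) = 622 - 17*I*√73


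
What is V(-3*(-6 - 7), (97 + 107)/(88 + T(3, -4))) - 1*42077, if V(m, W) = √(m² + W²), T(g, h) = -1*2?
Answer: -42077 + 3*√313637/43 ≈ -42038.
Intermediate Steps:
T(g, h) = -2
V(m, W) = √(W² + m²)
V(-3*(-6 - 7), (97 + 107)/(88 + T(3, -4))) - 1*42077 = √(((97 + 107)/(88 - 2))² + (-3*(-6 - 7))²) - 1*42077 = √((204/86)² + (-3*(-13))²) - 42077 = √((204*(1/86))² + 39²) - 42077 = √((102/43)² + 1521) - 42077 = √(10404/1849 + 1521) - 42077 = √(2822733/1849) - 42077 = 3*√313637/43 - 42077 = -42077 + 3*√313637/43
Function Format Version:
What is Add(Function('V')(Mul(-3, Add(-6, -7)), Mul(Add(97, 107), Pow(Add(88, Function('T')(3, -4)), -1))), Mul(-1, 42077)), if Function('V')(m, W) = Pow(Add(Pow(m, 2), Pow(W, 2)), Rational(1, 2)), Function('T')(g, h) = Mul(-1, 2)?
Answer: Add(-42077, Mul(Rational(3, 43), Pow(313637, Rational(1, 2)))) ≈ -42038.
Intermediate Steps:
Function('T')(g, h) = -2
Function('V')(m, W) = Pow(Add(Pow(W, 2), Pow(m, 2)), Rational(1, 2))
Add(Function('V')(Mul(-3, Add(-6, -7)), Mul(Add(97, 107), Pow(Add(88, Function('T')(3, -4)), -1))), Mul(-1, 42077)) = Add(Pow(Add(Pow(Mul(Add(97, 107), Pow(Add(88, -2), -1)), 2), Pow(Mul(-3, Add(-6, -7)), 2)), Rational(1, 2)), Mul(-1, 42077)) = Add(Pow(Add(Pow(Mul(204, Pow(86, -1)), 2), Pow(Mul(-3, -13), 2)), Rational(1, 2)), -42077) = Add(Pow(Add(Pow(Mul(204, Rational(1, 86)), 2), Pow(39, 2)), Rational(1, 2)), -42077) = Add(Pow(Add(Pow(Rational(102, 43), 2), 1521), Rational(1, 2)), -42077) = Add(Pow(Add(Rational(10404, 1849), 1521), Rational(1, 2)), -42077) = Add(Pow(Rational(2822733, 1849), Rational(1, 2)), -42077) = Add(Mul(Rational(3, 43), Pow(313637, Rational(1, 2))), -42077) = Add(-42077, Mul(Rational(3, 43), Pow(313637, Rational(1, 2))))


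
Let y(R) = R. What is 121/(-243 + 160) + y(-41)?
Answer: -3524/83 ≈ -42.458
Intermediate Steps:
121/(-243 + 160) + y(-41) = 121/(-243 + 160) - 41 = 121/(-83) - 41 = 121*(-1/83) - 41 = -121/83 - 41 = -3524/83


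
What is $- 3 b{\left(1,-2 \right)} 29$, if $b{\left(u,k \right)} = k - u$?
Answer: $261$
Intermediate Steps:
$- 3 b{\left(1,-2 \right)} 29 = - 3 \left(-2 - 1\right) 29 = \left(-3\right) \left(-3\right) 29 = 9 \cdot 29 = 261$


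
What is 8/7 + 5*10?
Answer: 358/7 ≈ 51.143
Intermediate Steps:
8/7 + 5*10 = 8*(⅐) + 50 = 8/7 + 50 = 358/7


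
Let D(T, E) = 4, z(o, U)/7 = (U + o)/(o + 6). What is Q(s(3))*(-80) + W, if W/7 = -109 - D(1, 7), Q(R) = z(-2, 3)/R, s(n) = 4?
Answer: -826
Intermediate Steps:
z(o, U) = 7*(U + o)/(6 + o) (z(o, U) = 7*((U + o)/(o + 6)) = 7*((U + o)/(6 + o)) = 7*(U + o)/(6 + o))
Q(R) = 7/(4*R) (Q(R) = (7*(3 - 2)/(6 - 2))/R = (7*1/4)/R = (7*(¼)*1)/R = 7/(4*R))
W = -791 (W = 7*(-109 - 1*4) = 7*(-109 - 4) = 7*(-113) = -791)
Q(s(3))*(-80) + W = ((7/4)/4)*(-80) - 791 = ((7/4)*(¼))*(-80) - 791 = (7/16)*(-80) - 791 = -35 - 791 = -826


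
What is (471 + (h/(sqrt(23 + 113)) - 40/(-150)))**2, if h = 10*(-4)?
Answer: 849547937/3825 - 28276*sqrt(34)/51 ≈ 2.1887e+5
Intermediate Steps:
h = -40
(471 + (h/(sqrt(23 + 113)) - 40/(-150)))**2 = (471 + (-40/sqrt(23 + 113) - 40/(-150)))**2 = (471 + (-40*sqrt(34)/68 - 40*(-1/150)))**2 = (471 + (-40*sqrt(34)/68 + 4/15))**2 = (471 + (-10*sqrt(34)/17 + 4/15))**2 = (471 + (4/15 - 10*sqrt(34)/17))**2 = (7069/15 - 10*sqrt(34)/17)**2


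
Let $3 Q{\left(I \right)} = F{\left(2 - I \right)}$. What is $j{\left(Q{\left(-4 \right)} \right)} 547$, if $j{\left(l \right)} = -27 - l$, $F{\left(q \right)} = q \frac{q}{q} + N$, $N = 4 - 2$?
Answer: $- \frac{48683}{3} \approx -16228.0$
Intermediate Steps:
$N = 2$
$F{\left(q \right)} = 2 + q$ ($F{\left(q \right)} = q \frac{q}{q} + 2 = q 1 + 2 = q + 2 = 2 + q$)
$Q{\left(I \right)} = \frac{4}{3} - \frac{I}{3}$ ($Q{\left(I \right)} = \frac{2 - \left(-2 + I\right)}{3} = \frac{4 - I}{3} = \frac{4}{3} - \frac{I}{3}$)
$j{\left(Q{\left(-4 \right)} \right)} 547 = \left(-27 - \left(\frac{4}{3} - - \frac{4}{3}\right)\right) 547 = \left(-27 - \left(\frac{4}{3} + \frac{4}{3}\right)\right) 547 = \left(-27 - \frac{8}{3}\right) 547 = \left(- \frac{89}{3}\right) 547 = - \frac{48683}{3}$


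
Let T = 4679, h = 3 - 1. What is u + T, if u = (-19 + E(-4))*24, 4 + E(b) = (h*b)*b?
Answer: 4895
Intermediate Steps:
h = 2
E(b) = -4 + 2*b² (E(b) = -4 + (2*b)*b = -4 + 2*b²)
u = 216 (u = (-19 + (-4 + 2*(-4)²))*24 = (-19 + (-4 + 2*16))*24 = (-19 + (-4 + 32))*24 = (-19 + 28)*24 = 9*24 = 216)
u + T = 216 + 4679 = 4895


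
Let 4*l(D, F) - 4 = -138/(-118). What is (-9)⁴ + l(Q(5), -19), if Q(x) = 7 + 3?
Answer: 1548701/236 ≈ 6562.3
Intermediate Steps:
Q(x) = 10
l(D, F) = 305/236 (l(D, F) = 1 + (-138/(-118))/4 = 1 + (-138*(-1/118))/4 = 1 + (¼)*(69/59) = 1 + 69/236 = 305/236)
(-9)⁴ + l(Q(5), -19) = (-9)⁴ + 305/236 = 6561 + 305/236 = 1548701/236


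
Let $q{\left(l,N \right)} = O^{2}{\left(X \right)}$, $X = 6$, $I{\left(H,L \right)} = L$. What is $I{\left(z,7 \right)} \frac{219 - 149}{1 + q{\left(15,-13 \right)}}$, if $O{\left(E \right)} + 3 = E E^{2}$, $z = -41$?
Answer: $\frac{49}{4537} \approx 0.0108$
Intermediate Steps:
$O{\left(E \right)} = -3 + E^{3}$ ($O{\left(E \right)} = -3 + E E^{2} = -3 + E^{3}$)
$q{\left(l,N \right)} = 45369$ ($q{\left(l,N \right)} = \left(-3 + 6^{3}\right)^{2} = \left(-3 + 216\right)^{2} = 213^{2} = 45369$)
$I{\left(z,7 \right)} \frac{219 - 149}{1 + q{\left(15,-13 \right)}} = 7 \frac{219 - 149}{1 + 45369} = 7 \cdot \frac{70}{45370} = 7 \cdot 70 \cdot \frac{1}{45370} = 7 \cdot \frac{7}{4537} = \frac{49}{4537}$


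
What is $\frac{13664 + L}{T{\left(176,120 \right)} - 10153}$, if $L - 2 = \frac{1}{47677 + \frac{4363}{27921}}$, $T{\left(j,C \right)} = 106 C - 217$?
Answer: $\frac{18192095592001}{3128305618000} \approx 5.8153$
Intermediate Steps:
$T{\left(j,C \right)} = -217 + 106 C$
$L = \frac{2662415681}{1331193880}$ ($L = 2 + \frac{1}{47677 + \frac{4363}{27921}} = 2 + \frac{1}{\frac{1331193880}{27921}} = 2 + \frac{27921}{1331193880} = \frac{2662415681}{1331193880} \approx 2.0$)
$\frac{13664 + L}{T{\left(176,120 \right)} - 10153} = \frac{13664 + \frac{2662415681}{1331193880}}{\left(-217 + 106 \cdot 120\right) - 10153} = \frac{18192095592001}{1331193880 \left(\left(-217 + 12720\right) - 10153\right)} = \frac{18192095592001}{1331193880 \left(12503 - 10153\right)} = \frac{18192095592001}{1331193880 \cdot 2350} = \frac{18192095592001}{1331193880} \cdot \frac{1}{2350} = \frac{18192095592001}{3128305618000}$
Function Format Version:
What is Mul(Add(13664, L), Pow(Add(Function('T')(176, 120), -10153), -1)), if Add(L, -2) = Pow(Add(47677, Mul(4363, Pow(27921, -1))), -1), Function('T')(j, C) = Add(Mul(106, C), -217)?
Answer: Rational(18192095592001, 3128305618000) ≈ 5.8153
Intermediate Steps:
Function('T')(j, C) = Add(-217, Mul(106, C))
L = Rational(2662415681, 1331193880) (L = Add(2, Pow(Add(47677, Mul(4363, Pow(27921, -1))), -1)) = Add(2, Pow(Add(47677, Mul(4363, Rational(1, 27921))), -1)) = Add(2, Pow(Add(47677, Rational(4363, 27921)), -1)) = Add(2, Pow(Rational(1331193880, 27921), -1)) = Add(2, Rational(27921, 1331193880)) = Rational(2662415681, 1331193880) ≈ 2.0000)
Mul(Add(13664, L), Pow(Add(Function('T')(176, 120), -10153), -1)) = Mul(Add(13664, Rational(2662415681, 1331193880)), Pow(Add(Add(-217, Mul(106, 120)), -10153), -1)) = Mul(Rational(18192095592001, 1331193880), Pow(Add(Add(-217, 12720), -10153), -1)) = Mul(Rational(18192095592001, 1331193880), Pow(Add(12503, -10153), -1)) = Mul(Rational(18192095592001, 1331193880), Pow(2350, -1)) = Mul(Rational(18192095592001, 1331193880), Rational(1, 2350)) = Rational(18192095592001, 3128305618000)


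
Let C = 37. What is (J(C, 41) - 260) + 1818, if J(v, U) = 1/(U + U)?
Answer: 127757/82 ≈ 1558.0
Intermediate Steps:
J(v, U) = 1/(2*U)
(J(C, 41) - 260) + 1818 = ((½)/41 - 260) + 1818 = ((½)*(1/41) - 260) + 1818 = (1/82 - 260) + 1818 = -21319/82 + 1818 = 127757/82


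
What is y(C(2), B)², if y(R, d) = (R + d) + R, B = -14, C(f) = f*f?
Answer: 36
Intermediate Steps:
C(f) = f²
y(R, d) = d + 2*R
y(C(2), B)² = (-14 + 2*2²)² = (-14 + 2*4)² = (-14 + 8)² = (-6)² = 36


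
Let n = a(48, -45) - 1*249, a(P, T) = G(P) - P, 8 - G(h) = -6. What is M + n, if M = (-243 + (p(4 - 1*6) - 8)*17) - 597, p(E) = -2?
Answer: -1293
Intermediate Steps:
G(h) = 14 (G(h) = 8 - 1*(-6) = 8 + 6 = 14)
a(P, T) = 14 - P
n = -283 (n = (14 - 1*48) - 1*249 = (14 - 48) - 249 = -34 - 249 = -283)
M = -1010 (M = (-243 + (-2 - 8)*17) - 597 = (-243 - 10*17) - 597 = (-243 - 170) - 597 = -413 - 597 = -1010)
M + n = -1010 - 283 = -1293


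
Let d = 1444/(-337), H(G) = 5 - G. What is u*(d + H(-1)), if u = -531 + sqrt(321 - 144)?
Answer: -306918/337 + 578*sqrt(177)/337 ≈ -887.92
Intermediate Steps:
u = -531 + sqrt(177) ≈ -517.70
d = -1444/337 (d = 1444*(-1/337) = -1444/337 ≈ -4.2849)
u*(d + H(-1)) = (-531 + sqrt(177))*(-1444/337 + (5 - 1*(-1))) = (-531 + sqrt(177))*(-1444/337 + (5 + 1)) = (-531 + sqrt(177))*(-1444/337 + 6) = (-531 + sqrt(177))*(578/337) = -306918/337 + 578*sqrt(177)/337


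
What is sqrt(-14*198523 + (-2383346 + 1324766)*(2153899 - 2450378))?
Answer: sqrt(313843960498) ≈ 5.6022e+5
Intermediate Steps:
sqrt(-14*198523 + (-2383346 + 1324766)*(2153899 - 2450378)) = sqrt(-2779322 - 1058580*(-296479)) = sqrt(-2779322 + 313846739820) = sqrt(313843960498)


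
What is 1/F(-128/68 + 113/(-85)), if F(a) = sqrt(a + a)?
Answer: -I*sqrt(46410)/546 ≈ -0.39456*I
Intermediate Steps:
F(a) = sqrt(2)*sqrt(a) (F(a) = sqrt(2*a) = sqrt(2)*sqrt(a))
1/F(-128/68 + 113/(-85)) = 1/(sqrt(2)*sqrt(-128/68 + 113/(-85))) = 1/(sqrt(2)*sqrt(-128*1/68 + 113*(-1/85))) = 1/(sqrt(2)*sqrt(-32/17 - 113/85)) = 1/(sqrt(2)*sqrt(-273/85)) = 1/(sqrt(2)*(I*sqrt(23205)/85)) = 1/(I*sqrt(46410)/85) = -I*sqrt(46410)/546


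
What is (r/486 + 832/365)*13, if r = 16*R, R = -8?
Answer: 2324608/88695 ≈ 26.209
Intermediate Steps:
r = -128 (r = 16*(-8) = -128)
(r/486 + 832/365)*13 = (-128/486 + 832/365)*13 = (-128*1/486 + 832*(1/365))*13 = (-64/243 + 832/365)*13 = (178816/88695)*13 = 2324608/88695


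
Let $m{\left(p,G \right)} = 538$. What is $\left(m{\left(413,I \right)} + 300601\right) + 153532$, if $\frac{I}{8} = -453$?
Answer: $454671$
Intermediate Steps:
$I = -3624$ ($I = 8 \left(-453\right) = -3624$)
$\left(m{\left(413,I \right)} + 300601\right) + 153532 = \left(538 + 300601\right) + 153532 = 301139 + 153532 = 454671$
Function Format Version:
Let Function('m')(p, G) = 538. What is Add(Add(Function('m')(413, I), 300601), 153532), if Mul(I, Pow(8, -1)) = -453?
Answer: 454671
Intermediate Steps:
I = -3624 (I = Mul(8, -453) = -3624)
Add(Add(Function('m')(413, I), 300601), 153532) = Add(Add(538, 300601), 153532) = Add(301139, 153532) = 454671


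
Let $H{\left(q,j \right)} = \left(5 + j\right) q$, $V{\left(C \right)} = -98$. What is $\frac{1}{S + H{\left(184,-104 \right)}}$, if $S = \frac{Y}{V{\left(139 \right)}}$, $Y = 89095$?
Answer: $- \frac{98}{1874263} \approx -5.2287 \cdot 10^{-5}$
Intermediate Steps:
$H{\left(q,j \right)} = q \left(5 + j\right)$
$S = - \frac{89095}{98}$ ($S = \frac{89095}{-98} = 89095 \left(- \frac{1}{98}\right) = - \frac{89095}{98} \approx -909.13$)
$\frac{1}{S + H{\left(184,-104 \right)}} = \frac{1}{- \frac{89095}{98} + 184 \left(5 - 104\right)} = \frac{1}{- \frac{89095}{98} + 184 \left(-99\right)} = \frac{1}{- \frac{89095}{98} - 18216} = \frac{1}{- \frac{1874263}{98}} = - \frac{98}{1874263}$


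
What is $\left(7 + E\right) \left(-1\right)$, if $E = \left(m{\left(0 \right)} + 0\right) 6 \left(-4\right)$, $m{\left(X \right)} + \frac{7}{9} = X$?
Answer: $- \frac{77}{3} \approx -25.667$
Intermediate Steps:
$m{\left(X \right)} = - \frac{7}{9} + X$
$E = \frac{56}{3}$ ($E = \left(\left(- \frac{7}{9} + 0\right) + 0\right) 6 \left(-4\right) = \left(- \frac{7}{9} + 0\right) \left(-24\right) = \left(- \frac{7}{9}\right) \left(-24\right) = \frac{56}{3} \approx 18.667$)
$\left(7 + E\right) \left(-1\right) = \left(7 + \frac{56}{3}\right) \left(-1\right) = \frac{77}{3} \left(-1\right) = - \frac{77}{3}$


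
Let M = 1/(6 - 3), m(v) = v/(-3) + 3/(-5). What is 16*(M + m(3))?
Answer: -304/15 ≈ -20.267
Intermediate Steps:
m(v) = -⅗ - v/3 (m(v) = v*(-⅓) + 3*(-⅕) = -v/3 - ⅗ = -⅗ - v/3)
M = ⅓ (M = 1/3 = ⅓ ≈ 0.33333)
16*(M + m(3)) = 16*(⅓ + (-⅗ - ⅓*3)) = 16*(⅓ + (-⅗ - 1)) = 16*(⅓ - 8/5) = 16*(-19/15) = -304/15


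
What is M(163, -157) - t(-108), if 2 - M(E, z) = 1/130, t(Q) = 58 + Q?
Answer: 6759/130 ≈ 51.992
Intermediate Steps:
M(E, z) = 259/130 (M(E, z) = 2 - 1/130 = 259/130)
M(163, -157) - t(-108) = 259/130 - (58 - 108) = 259/130 - 1*(-50) = 259/130 + 50 = 6759/130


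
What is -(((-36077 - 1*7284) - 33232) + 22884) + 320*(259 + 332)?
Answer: 242829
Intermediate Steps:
-(((-36077 - 1*7284) - 33232) + 22884) + 320*(259 + 332) = -(((-36077 - 7284) - 33232) + 22884) + 320*591 = -((-43361 - 33232) + 22884) + 189120 = -(-76593 + 22884) + 189120 = -1*(-53709) + 189120 = 53709 + 189120 = 242829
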